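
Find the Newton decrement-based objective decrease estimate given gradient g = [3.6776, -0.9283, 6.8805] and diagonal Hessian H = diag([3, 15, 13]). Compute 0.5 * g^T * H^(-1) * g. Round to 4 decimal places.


Step 1: H is diagonal, so H^(-1) * g = [1.2259, -0.0619, 0.5293].
Step 2: g^T H^(-1) g = sum_i g_i^2 / H_ii
  = (3.6776)^2/3 + (-0.9283)^2/15 + (6.8805)^2/13
  = 4.5082 + 0.0574 + 3.6416 = 8.2073
Step 3: Objective decrease = 0.5 * g^T H^(-1) g = 4.1037


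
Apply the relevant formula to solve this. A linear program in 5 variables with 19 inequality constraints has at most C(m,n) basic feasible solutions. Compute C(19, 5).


Each vertex corresponds to some choice of n active constraints out of m, so the number of vertices is at most C(m, n) = m! / (n!(m-n)!).
m = 19, n = 5
Numerator: 19 * 18 * 17 * 16 * 15
Denominator: 5! = 120
C(19, 5) = 11628


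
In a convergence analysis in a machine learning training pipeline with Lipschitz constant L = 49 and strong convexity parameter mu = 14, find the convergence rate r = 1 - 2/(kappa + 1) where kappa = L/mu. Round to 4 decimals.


Step 1: Compute the condition number.
kappa = L/mu = 49/14 = 3.5
Step 2: Compute the convergence rate.
r = 1 - 2/(kappa + 1) = 1 - 2*mu/(L + mu) = (L - mu)/(L + mu) = 35/63 = 0.5556


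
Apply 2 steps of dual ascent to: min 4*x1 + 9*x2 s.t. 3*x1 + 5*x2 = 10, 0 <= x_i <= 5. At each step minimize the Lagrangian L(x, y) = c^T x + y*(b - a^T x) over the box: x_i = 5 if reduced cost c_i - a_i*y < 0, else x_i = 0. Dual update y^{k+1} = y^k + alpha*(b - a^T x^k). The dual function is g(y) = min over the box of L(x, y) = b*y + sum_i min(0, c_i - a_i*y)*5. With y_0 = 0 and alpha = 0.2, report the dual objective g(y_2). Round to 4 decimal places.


Dual ascent for LP: min 4*x1 + 9*x2, 3*x1 + 5*x2 = 10, 0 <= x_i <= 5
Step 1: y^k = 0.0, reduced costs: (4.0, 9.0)
  x^k = (0.0, 0.0), subgradient = b - a^T x = 10.0
  y^{k+1} = 0.0 + 0.2*10.0 = 2.0
Step 2: y^k = 2.0, reduced costs: (-2.0, -1.0)
  x^k = (5.0, 5.0), subgradient = b - a^T x = -30.0
  y^{k+1} = 2.0 + 0.2*-30.0 = -4.0
Dual objective at y_2 = -4.0: reduced costs (16.0, 29.0), box minimizer x = (0.0, 0.0)
g(y_2) = b*y + (c1 - a1*y)*x1 + (c2 - a2*y)*x2 = 10*(-4.0) + 16.0*0.0 + 29.0*0.0 = -40.0 + 0.0 + 0.0 = -40.0


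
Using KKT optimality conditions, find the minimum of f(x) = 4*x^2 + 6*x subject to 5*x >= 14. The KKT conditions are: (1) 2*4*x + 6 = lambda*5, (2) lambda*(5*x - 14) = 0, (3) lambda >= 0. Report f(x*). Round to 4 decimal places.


Step 1: Try lambda = 0 (constraint inactive).
x_unc = -6/(2*4) = -0.75
Check: 5*-0.75 = -3.75 < 14 -- violated!
Step 2: Constraint must be active: 5*x = 14
x* = 14/5 = 2.8
lambda = (2*4*2.8 + 6)/5 = 5.68
Step 3: Compute optimal value.
f(x*) = 4*2.8^2 + 6*2.8 = 48.16


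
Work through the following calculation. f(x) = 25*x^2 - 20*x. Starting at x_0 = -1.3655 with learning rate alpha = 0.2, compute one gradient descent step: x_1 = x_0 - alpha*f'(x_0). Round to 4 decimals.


We compute the gradient at x_0 and apply the update.
f'(x) = 50*x - 20
f'(-1.3655) = 50*-1.3655 - 20 = -88.275
x_1 = -1.3655 - 0.2*-88.275 = 16.2895


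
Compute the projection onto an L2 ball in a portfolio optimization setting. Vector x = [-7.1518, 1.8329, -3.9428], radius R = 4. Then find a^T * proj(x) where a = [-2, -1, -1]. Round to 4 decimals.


Step 1: Compute ||x|| (intermediates to 6 decimals).
||x|| = sqrt((-7.1518)^2 + 1.8329^2 + (-3.9428)^2) = 8.369793
Step 2: Project.
Since ||x|| > R, scale = R/||x|| = 4/8.369793 = 0.477909, proj(x) = scale * x
proj(x) = [-3.41791, 0.875959, -1.8843]
Step 3: Dot product.
a^T * proj(x) = -2*(-3.41791) - 1*0.875959 - 1*(-1.8843) = 7.8442


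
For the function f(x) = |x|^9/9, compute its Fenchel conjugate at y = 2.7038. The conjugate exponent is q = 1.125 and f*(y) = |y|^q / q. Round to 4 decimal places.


The conjugate exponent q satisfies 1/p + 1/q = 1.
p = 9, so q = 9/(9 - 1) = 1.125
|y|^q = 2.7038^1.125 = 3.0618
f*(2.7038) = 3.0618 / 1.125 = 2.7216


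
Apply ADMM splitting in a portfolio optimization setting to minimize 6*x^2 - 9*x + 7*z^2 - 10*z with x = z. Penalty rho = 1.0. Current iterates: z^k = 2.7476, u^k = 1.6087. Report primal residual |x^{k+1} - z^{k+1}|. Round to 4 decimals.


ADMM iteration with rho = 1.0, z^k = 2.7476, u^k = 1.6087
Step 1: x-update.
Minimize 6*x^2 - 9*x + (1.0/2)*(x - 2.7476 + 1.6087)^2
FOC: (2*6 + 1.0)*x = 9 + 1.0*(2.7476 - 1.6087)
x^{k+1} = 0.7799
Step 2: z-update.
Minimize 7*z^2 - 10*z + (1.0/2)*(0.7799 - z + 1.6087)^2
FOC: (2*7 + 1.0)*z = 10 + 1.0*(0.7799 + 1.6087)
z^{k+1} = 0.8259
Step 3: u-update.
u^{k+1} = 1.6087 + 0.7799 - 0.8259 = 1.5627
Step 4: Primal residual = |0.7799 - 0.8259| = 0.046


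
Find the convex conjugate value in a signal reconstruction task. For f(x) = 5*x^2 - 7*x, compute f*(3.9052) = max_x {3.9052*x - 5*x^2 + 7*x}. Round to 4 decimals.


f*(y) = sup_x {y*x - a*x^2 - b*x} = sup_x {(y-b)*x - a*x^2}
FOC: (y - b) - 2a*x = 0 => x* = (y - b)/(2a)
x* = (3.9052 + 7)/(2*5) = 1.0905
f*(3.9052) = (y-b)^2/(4a) = (3.9052 + 7)^2/(4*5)
= 118.9234/20 = 5.9462


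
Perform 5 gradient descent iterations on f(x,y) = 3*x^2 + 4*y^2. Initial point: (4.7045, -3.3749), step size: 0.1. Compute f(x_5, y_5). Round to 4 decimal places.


Gradient descent on f(x,y) = 3*x^2 + 4*y^2.
Starting point: (4.7045, -3.3749), alpha = 0.1
Step 1: grad_x = 2*3*4.7045 = 28.227, grad_y = 2*4*-3.3749 = -26.9992
  x_1 = 4.7045 - 0.1*28.227 = 1.8818
  y_1 = -3.3749 - 0.1*-26.9992 = -0.675
Step 2: grad_x = 2*3*1.8818 = 11.2908, grad_y = 2*4*-0.675 = -5.3998
  x_2 = 1.8818 - 0.1*11.2908 = 0.7527
  y_2 = -0.675 - 0.1*-5.3998 = -0.135
Step 3: grad_x = 2*3*0.7527 = 4.5163, grad_y = 2*4*-0.135 = -1.08
  x_3 = 0.7527 - 0.1*4.5163 = 0.3011
  y_3 = -0.135 - 0.1*-1.08 = -0.027
Step 4: grad_x = 2*3*0.3011 = 1.8065, grad_y = 2*4*-0.027 = -0.216
  x_4 = 0.3011 - 0.1*1.8065 = 0.1204
  y_4 = -0.027 - 0.1*-0.216 = -0.0054
Step 5: grad_x = 2*3*0.1204 = 0.7226, grad_y = 2*4*-0.0054 = -0.0432
  x_5 = 0.1204 - 0.1*0.7226 = 0.0482
  y_5 = -0.0054 - 0.1*-0.0432 = -0.0011
f(0.0482, -0.0011) = 3*0.0482^2 + 4*(-0.0011)^2 = 0.007


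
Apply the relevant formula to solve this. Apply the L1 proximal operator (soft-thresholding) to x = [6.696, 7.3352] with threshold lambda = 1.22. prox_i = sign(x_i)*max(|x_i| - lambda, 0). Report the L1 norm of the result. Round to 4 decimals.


Soft-thresholding with lambda = 1.22:
prox(6.696) = sign(6.696)*max(|6.696| - 1.22, 0) = 5.476
prox(7.3352) = sign(7.3352)*max(|7.3352| - 1.22, 0) = 6.1152
prox(x) = [5.476, 6.1152]
||prox(x)||_1 = 5.476 + 6.1152 = 11.5912


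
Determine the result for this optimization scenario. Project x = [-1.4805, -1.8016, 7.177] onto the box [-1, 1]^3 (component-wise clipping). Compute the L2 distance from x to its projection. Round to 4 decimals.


Project each component onto [-1, 1].
clip(-1.4805) = -1.0, clip(-1.8016) = -1.0, clip(7.177) = 1.0
Projection = [-1.0, -1.0, 1.0]
Squared diffs: [0.2309, 0.6426, 38.1553]
Distance = sqrt(39.0288) = 6.2473


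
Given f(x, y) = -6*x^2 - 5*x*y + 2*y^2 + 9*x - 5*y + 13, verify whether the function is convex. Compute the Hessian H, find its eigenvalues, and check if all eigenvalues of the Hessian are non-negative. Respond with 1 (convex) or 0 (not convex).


The Hessian of f(x,y) = -6*x^2 - 5*x*y + 2*y^2 + 9*x - 5*y + 13 is:
H = [[-12, -5], [-5, 4]]
Trace = -12 + 4 = -8
Determinant = -12*4 - (-5)^2 = -73
Discriminant = (-8)^2 - 4*-73 = 356.0
Eigenvalues: lambda_1 = -13.434, lambda_2 = 5.434
The function is not convex.

0


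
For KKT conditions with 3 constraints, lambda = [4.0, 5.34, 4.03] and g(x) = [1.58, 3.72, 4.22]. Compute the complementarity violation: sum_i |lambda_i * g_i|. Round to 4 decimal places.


KKT complementary slackness check:
lambda_1 * g_1 = 4.0 * 1.58 = 6.32
lambda_2 * g_2 = 5.34 * 3.72 = 19.8648
lambda_3 * g_3 = 4.03 * 4.22 = 17.0066
Total violation = 6.32 + 19.8648 + 17.0066 = 43.1914


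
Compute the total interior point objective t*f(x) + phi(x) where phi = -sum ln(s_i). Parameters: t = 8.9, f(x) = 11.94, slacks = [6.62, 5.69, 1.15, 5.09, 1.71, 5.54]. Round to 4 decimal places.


Step 1: Compute log-barrier.
ln values: [1.8901, 1.7387, 0.1398, 1.6273, 0.5365, 1.712]
phi = -(1.8901 + 1.7387 + 0.1398 + 1.6273 + 0.5365 + 1.712) = -7.6443
Step 2: Compute augmented objective.
t*f(x) = 8.9*11.94 = 106.266
Total = 106.266 - 7.6443 = 98.6217


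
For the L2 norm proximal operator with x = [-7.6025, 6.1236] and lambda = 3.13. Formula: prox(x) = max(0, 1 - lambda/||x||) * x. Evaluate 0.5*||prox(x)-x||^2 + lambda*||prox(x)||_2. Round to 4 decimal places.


Step 1: Compute ||x||.
||x|| = 9.762
Step 2: Compute scaling factor.
scale = max(0, 1 - 3.13/9.762) = 0.6794
Step 3: prox(x) = [-5.1649, 4.1602]
||prox(x)|| = 6.632
Step 4: Proximal objective.
0.5*||prox-x||^2 = 4.8985
lambda*||prox|| = 20.7582
Total = 25.6566


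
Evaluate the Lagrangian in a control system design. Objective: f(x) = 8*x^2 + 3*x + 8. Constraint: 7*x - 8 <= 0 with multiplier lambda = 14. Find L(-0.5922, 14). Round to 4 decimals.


Step 1: Evaluate f(x).
f(-0.5922) = 8*(-0.5922)^2 + 3*(-0.5922) + 8 = 9.029
Step 2: Evaluate g(x).
g(-0.5922) = 7*-0.5922 - 8 = -12.1454
Step 3: Compute Lagrangian.
L = 9.029 + 14*-12.1454 = -161.0066


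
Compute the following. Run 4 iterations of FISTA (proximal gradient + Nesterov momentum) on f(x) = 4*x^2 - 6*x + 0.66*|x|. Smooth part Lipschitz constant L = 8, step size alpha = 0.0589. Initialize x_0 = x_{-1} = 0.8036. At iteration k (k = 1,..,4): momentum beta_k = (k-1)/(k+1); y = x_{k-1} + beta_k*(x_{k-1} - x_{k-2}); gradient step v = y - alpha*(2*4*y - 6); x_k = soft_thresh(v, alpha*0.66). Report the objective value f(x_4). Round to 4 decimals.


FISTA on f(x) = 4*x^2 - 6*x + 0.66*|x|
L = 8, alpha = 0.0589
Iteration 1: beta = 0.0, y = 0.8036 + 0.0*(0.8036 - 0.8036) = 0.8036
  grad(y) = 0.4288, v = y - alpha*grad = 0.7783
  prox(v) = soft_thresh(0.7783, 0.0389) = 0.7395
Iteration 2: beta = 0.3333, y = 0.7395 + 0.3333*(0.7395 - 0.8036) = 0.7181
  grad(y) = -0.2553, v = y - alpha*grad = 0.7331
  prox(v) = soft_thresh(0.7331, 0.0389) = 0.6943
Iteration 3: beta = 0.5, y = 0.6943 + 0.5*(0.6943 - 0.7395) = 0.6716
  grad(y) = -0.6268, v = y - alpha*grad = 0.7086
  prox(v) = soft_thresh(0.7086, 0.0389) = 0.6697
Iteration 4: beta = 0.6, y = 0.6697 + 0.6*(0.6697 - 0.6943) = 0.655
  grad(y) = -0.7604, v = y - alpha*grad = 0.6997
  prox(v) = soft_thresh(0.6997, 0.0389) = 0.6609
f(x_4) = 4*0.6609^2 - 6*0.6609 + 0.66*|0.6609| = -1.782


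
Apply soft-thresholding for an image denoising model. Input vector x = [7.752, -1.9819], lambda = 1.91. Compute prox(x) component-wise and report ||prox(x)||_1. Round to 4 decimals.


Soft-thresholding with lambda = 1.91:
prox(7.752) = sign(7.752)*max(|7.752| - 1.91, 0) = 5.842
prox(-1.9819) = sign(-1.9819)*max(|-1.9819| - 1.91, 0) = -0.0719
prox(x) = [5.842, -0.0719]
||prox(x)||_1 = 5.842 + 0.0719 = 5.9139


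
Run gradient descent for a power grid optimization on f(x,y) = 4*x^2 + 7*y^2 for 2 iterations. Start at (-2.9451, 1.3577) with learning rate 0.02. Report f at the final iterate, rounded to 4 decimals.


Gradient descent on f(x,y) = 4*x^2 + 7*y^2.
Starting point: (-2.9451, 1.3577), alpha = 0.02
Step 1: grad_x = 2*4*-2.9451 = -23.5608, grad_y = 2*7*1.3577 = 19.0078
  x_1 = -2.9451 - 0.02*-23.5608 = -2.4739
  y_1 = 1.3577 - 0.02*19.0078 = 0.9775
Step 2: grad_x = 2*4*-2.4739 = -19.7911, grad_y = 2*7*0.9775 = 13.6856
  x_2 = -2.4739 - 0.02*-19.7911 = -2.0781
  y_2 = 0.9775 - 0.02*13.6856 = 0.7038
f(-2.0781, 0.7038) = 4*(-2.0781)^2 + 7*0.7038^2 = 20.741


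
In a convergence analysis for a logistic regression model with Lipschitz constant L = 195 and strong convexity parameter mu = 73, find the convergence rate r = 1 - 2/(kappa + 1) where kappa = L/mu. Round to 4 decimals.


Step 1: Compute the condition number.
kappa = L/mu = 195/73 = 2.6712
Step 2: Compute the convergence rate.
r = 1 - 2/(kappa + 1) = 1 - 2*mu/(L + mu) = (L - mu)/(L + mu) = 122/268 = 0.4552


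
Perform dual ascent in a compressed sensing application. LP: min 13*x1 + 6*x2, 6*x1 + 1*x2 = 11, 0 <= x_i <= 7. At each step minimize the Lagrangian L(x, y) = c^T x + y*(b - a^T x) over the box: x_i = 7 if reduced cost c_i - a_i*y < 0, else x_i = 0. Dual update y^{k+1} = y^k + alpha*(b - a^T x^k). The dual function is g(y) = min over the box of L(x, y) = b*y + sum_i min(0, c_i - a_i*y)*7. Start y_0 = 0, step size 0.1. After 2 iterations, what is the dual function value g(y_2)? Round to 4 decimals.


Dual ascent for LP: min 13*x1 + 6*x2, 6*x1 + 1*x2 = 11, 0 <= x_i <= 7
Step 1: y^k = 0.0, reduced costs: (13.0, 6.0)
  x^k = (0.0, 0.0), subgradient = b - a^T x = 11.0
  y^{k+1} = 0.0 + 0.1*11.0 = 1.1
Step 2: y^k = 1.1, reduced costs: (6.4, 4.9)
  x^k = (0.0, 0.0), subgradient = b - a^T x = 11.0
  y^{k+1} = 1.1 + 0.1*11.0 = 2.2
Dual objective at y_2 = 2.2: reduced costs (-0.2, 3.8), box minimizer x = (7.0, 0.0)
g(y_2) = b*y + (c1 - a1*y)*x1 + (c2 - a2*y)*x2 = 11*2.2 + (-0.2)*7.0 + 3.8*0.0 = 24.2 - 1.4 + 0.0 = 22.8


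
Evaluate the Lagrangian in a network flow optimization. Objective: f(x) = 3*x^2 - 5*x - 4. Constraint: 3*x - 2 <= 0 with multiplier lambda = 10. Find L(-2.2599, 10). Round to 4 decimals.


Step 1: Evaluate f(x).
f(-2.2599) = 3*(-2.2599)^2 - 5*(-2.2599) - 4 = 22.6209
Step 2: Evaluate g(x).
g(-2.2599) = 3*-2.2599 - 2 = -8.7797
Step 3: Compute Lagrangian.
L = 22.6209 + 10*-8.7797 = -65.1761


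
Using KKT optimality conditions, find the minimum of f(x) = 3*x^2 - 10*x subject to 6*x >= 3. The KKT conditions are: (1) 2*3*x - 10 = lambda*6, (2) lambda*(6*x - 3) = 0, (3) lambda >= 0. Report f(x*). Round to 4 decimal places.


Step 1: Try lambda = 0 (constraint inactive).
Stationarity: 2*3*x - 10 = 0
x* = 10/(2*3) = 5/3 = 1.6667 (rounded; the exact value 5/3 is used below)
Check constraint: 6*1.6667 = 10.0002 >= 3 -- satisfied.
Step 2: Compute optimal value.
f(x*) = 3*(5/3)^2 - 10*(5/3) = -8.3333


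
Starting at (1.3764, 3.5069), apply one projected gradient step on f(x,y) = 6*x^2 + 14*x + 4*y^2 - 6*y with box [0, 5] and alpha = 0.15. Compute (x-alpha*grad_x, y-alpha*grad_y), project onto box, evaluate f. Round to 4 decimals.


Step 1: Compute gradient at (1.3764, 3.5069).
grad_x = 2*6*1.3764 + 14 = 30.5168
grad_y = 2*4*3.5069 - 6 = 22.0552
Step 2: Gradient step.
x_raw = 1.3764 - 0.15*30.5168 = -3.2011
y_raw = 3.5069 - 0.15*22.0552 = 0.1986
Step 3: Project onto [0, 5].
x_proj = clip(-3.2011) = 0.0
y_proj = clip(0.1986) = 0.1986
Step 4: Evaluate f.
f(0.0, 0.1986) = -1.0339


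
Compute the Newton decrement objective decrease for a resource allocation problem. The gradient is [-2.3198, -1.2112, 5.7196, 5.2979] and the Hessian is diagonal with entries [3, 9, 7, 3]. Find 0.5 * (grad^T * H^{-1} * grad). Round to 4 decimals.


Step 1: H is diagonal, so H^(-1) * g = [-0.7733, -0.1346, 0.8171, 1.766].
Step 2: g^T H^(-1) g = sum_i g_i^2 / H_ii
  = (-2.3198)^2/3 + (-1.2112)^2/9 + (5.7196)^2/7 + (5.2979)^2/3
  = 1.7938 + 0.163 + 4.6734 + 9.3559 = 15.9861
Step 3: Objective decrease = 0.5 * g^T H^(-1) g = 7.9931


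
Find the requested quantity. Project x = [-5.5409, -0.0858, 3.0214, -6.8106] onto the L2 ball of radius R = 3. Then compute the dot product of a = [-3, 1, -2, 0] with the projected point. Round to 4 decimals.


Step 1: Compute ||x|| (intermediates to 6 decimals).
||x|| = sqrt((-5.5409)^2 + (-0.0858)^2 + 3.0214^2 + (-6.8106)^2) = 9.285584
Step 2: Project.
Since ||x|| > R, scale = R/||x|| = 3/9.285584 = 0.323081, proj(x) = scale * x
proj(x) = [-1.79016, -0.02772, 0.976157, -2.200375]
Step 3: Dot product.
a^T * proj(x) = -3*(-1.79016) + 1*(-0.02772) - 2*0.976157 + 0*(-2.200375) = 3.3904


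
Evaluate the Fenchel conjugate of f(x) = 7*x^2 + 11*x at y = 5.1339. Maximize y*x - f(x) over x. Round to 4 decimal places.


f*(y) = sup_x {y*x - a*x^2 - b*x} = sup_x {(y-b)*x - a*x^2}
FOC: (y - b) - 2a*x = 0 => x* = (y - b)/(2a)
x* = (5.1339 - 11)/(2*7) = -0.419
f*(5.1339) = (y-b)^2/(4a) = (5.1339 - 11)^2/(4*7)
= 34.4111/28 = 1.229


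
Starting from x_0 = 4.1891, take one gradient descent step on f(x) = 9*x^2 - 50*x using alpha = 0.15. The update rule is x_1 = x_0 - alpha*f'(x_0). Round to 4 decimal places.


We compute the gradient at x_0 and apply the update.
f'(x) = 18*x - 50
f'(4.1891) = 18*4.1891 - 50 = 25.4038
x_1 = 4.1891 - 0.15*25.4038 = 0.3785


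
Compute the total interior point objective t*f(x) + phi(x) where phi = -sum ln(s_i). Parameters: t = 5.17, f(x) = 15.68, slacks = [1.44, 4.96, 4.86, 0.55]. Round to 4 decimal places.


Step 1: Compute log-barrier.
ln values: [0.3646, 1.6014, 1.581, -0.5978]
phi = -(0.3646 + 1.6014 + 1.581 - 0.5978) = -2.9493
Step 2: Compute augmented objective.
t*f(x) = 5.17*15.68 = 81.0656
Total = 81.0656 - 2.9493 = 78.1163


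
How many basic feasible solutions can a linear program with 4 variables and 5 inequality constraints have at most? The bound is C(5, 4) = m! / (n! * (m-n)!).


Each vertex corresponds to some choice of n active constraints out of m, so the number of vertices is at most C(m, n) = m! / (n!(m-n)!).
m = 5, n = 4
Numerator: 5 * 4 * 3 * 2
Denominator: 4! = 24
C(5, 4) = 5


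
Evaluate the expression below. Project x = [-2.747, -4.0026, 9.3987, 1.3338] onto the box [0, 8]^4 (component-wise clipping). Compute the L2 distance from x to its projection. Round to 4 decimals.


Project each component onto [0, 8].
clip(-2.747) = 0.0, clip(-4.0026) = 0.0, clip(9.3987) = 8.0, clip(1.3338) = 1.3338
Projection = [0.0, 0.0, 8.0, 1.3338]
Squared diffs: [7.546, 16.0208, 1.9564, 0.0]
Distance = sqrt(25.5232) = 5.052


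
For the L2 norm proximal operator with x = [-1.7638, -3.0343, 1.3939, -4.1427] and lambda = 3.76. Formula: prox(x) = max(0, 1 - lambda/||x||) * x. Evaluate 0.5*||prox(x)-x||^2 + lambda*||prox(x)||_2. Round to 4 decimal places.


Step 1: Compute ||x||.
||x|| = 5.6056
Step 2: Compute scaling factor.
scale = max(0, 1 - 3.76/5.6056) = 0.3292
Step 3: prox(x) = [-0.5807, -0.999, 0.4589, -1.364]
||prox(x)|| = 1.8456
Step 4: Proximal objective.
0.5*||prox-x||^2 = 7.0688
lambda*||prox|| = 6.9395
Total = 14.0083


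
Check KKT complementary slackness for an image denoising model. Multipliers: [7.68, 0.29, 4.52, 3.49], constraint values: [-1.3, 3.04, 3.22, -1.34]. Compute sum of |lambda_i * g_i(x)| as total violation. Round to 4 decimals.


KKT complementary slackness check:
lambda_1 * g_1 = 7.68 * -1.3 = -9.984
lambda_2 * g_2 = 0.29 * 3.04 = 0.8816
lambda_3 * g_3 = 4.52 * 3.22 = 14.5544
lambda_4 * g_4 = 3.49 * -1.34 = -4.6766
Total violation = 9.984 + 0.8816 + 14.5544 + 4.6766 = 30.0966


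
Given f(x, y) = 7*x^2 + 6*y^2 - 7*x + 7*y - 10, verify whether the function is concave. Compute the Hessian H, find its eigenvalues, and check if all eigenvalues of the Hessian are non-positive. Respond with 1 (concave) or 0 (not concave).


The Hessian of f(x,y) = 7*x^2 + 6*y^2 - 7*x + 7*y - 10 is:
H = [[14, 0], [0, 12]]
Trace = 14 + 12 = 26
Determinant = 14*12 - (0)^2 = 168
Discriminant = (26)^2 - 4*168 = 4.0
Eigenvalues: lambda_1 = 12.0, lambda_2 = 14.0
The function is not concave.

0


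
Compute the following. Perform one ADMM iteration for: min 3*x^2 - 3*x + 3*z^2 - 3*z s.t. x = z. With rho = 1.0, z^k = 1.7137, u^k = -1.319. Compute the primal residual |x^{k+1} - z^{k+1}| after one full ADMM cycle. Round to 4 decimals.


ADMM iteration with rho = 1.0, z^k = 1.7137, u^k = -1.319
Step 1: x-update.
Minimize 3*x^2 - 3*x + (1.0/2)*(x - 1.7137 - 1.319)^2
FOC: (2*3 + 1.0)*x = 3 + 1.0*(1.7137 + 1.319)
x^{k+1} = 0.8618
Step 2: z-update.
Minimize 3*z^2 - 3*z + (1.0/2)*(0.8618 - z - 1.319)^2
FOC: (2*3 + 1.0)*z = 3 + 1.0*(0.8618 - 1.319)
z^{k+1} = 0.3633
Step 3: u-update.
u^{k+1} = -1.319 + 0.8618 - 0.3633 = -0.8204
Step 4: Primal residual = |0.8618 - 0.3633| = 0.4986


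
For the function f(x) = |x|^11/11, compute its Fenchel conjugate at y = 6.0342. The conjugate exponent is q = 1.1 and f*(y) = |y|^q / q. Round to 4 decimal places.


The conjugate exponent q satisfies 1/p + 1/q = 1.
p = 11, so q = 11/(11 - 1) = 1.1
|y|^q = 6.0342^1.1 = 7.2224
f*(6.0342) = 7.2224 / 1.1 = 6.5658


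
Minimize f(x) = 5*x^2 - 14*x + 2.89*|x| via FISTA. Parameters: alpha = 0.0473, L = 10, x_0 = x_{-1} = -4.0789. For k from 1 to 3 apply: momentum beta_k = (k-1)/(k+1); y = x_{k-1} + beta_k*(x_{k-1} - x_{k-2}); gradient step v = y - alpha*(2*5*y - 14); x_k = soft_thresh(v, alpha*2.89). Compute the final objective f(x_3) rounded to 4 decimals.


FISTA on f(x) = 5*x^2 - 14*x + 2.89*|x|
L = 10, alpha = 0.0473
Iteration 1: beta = 0.0, y = -4.0789 + 0.0*(-4.0789 + 4.0789) = -4.0789
  grad(y) = -54.789, v = y - alpha*grad = -1.4874
  prox(v) = soft_thresh(-1.4874, 0.1367) = -1.3507
Iteration 2: beta = 0.3333, y = -1.3507 + 0.3333*(-1.3507 + 4.0789) = -0.4413
  grad(y) = -18.4128, v = y - alpha*grad = 0.4296
  prox(v) = soft_thresh(0.4296, 0.1367) = 0.2929
Iteration 3: beta = 0.5, y = 0.2929 + 0.5*(0.2929 + 1.3507) = 1.1148
  grad(y) = -2.8523, v = y - alpha*grad = 1.2497
  prox(v) = soft_thresh(1.2497, 0.1367) = 1.113
f(x_3) = 5*1.113^2 - 14*1.113 + 2.89*|1.113| = -6.1716


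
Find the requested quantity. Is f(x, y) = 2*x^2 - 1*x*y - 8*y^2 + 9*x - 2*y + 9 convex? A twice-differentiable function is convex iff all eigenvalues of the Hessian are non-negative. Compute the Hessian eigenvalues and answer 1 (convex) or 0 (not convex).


The Hessian of f(x,y) = 2*x^2 - 1*x*y - 8*y^2 + 9*x - 2*y + 9 is:
H = [[4, -1], [-1, -16]]
Trace = 4 - 16 = -12
Determinant = 4*-16 - (-1)^2 = -65
Discriminant = (-12)^2 - 4*-65 = 404.0
Eigenvalues: lambda_1 = -16.0499, lambda_2 = 4.0499
The function is not convex.

0


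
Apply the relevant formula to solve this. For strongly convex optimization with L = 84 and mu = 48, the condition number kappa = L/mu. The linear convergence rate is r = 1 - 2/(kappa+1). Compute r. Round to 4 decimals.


Step 1: Compute the condition number.
kappa = L/mu = 84/48 = 1.75
Step 2: Compute the convergence rate.
r = 1 - 2/(kappa + 1) = 1 - 2*mu/(L + mu) = (L - mu)/(L + mu) = 36/132 = 0.2727


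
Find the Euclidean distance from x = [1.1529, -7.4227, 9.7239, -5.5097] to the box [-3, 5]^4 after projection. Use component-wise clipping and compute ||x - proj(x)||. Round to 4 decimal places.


Project each component onto [-3, 5].
clip(1.1529) = 1.1529, clip(-7.4227) = -3.0, clip(9.7239) = 5.0, clip(-5.5097) = -3.0
Projection = [1.1529, -3.0, 5.0, -3.0]
Squared diffs: [0.0, 19.5603, 22.3152, 6.2986]
Distance = sqrt(48.1741) = 6.9408


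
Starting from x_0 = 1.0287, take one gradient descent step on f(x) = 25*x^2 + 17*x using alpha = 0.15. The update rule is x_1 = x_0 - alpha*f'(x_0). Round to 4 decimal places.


We compute the gradient at x_0 and apply the update.
f'(x) = 50*x + 17
f'(1.0287) = 50*1.0287 + 17 = 68.435
x_1 = 1.0287 - 0.15*68.435 = -9.2366


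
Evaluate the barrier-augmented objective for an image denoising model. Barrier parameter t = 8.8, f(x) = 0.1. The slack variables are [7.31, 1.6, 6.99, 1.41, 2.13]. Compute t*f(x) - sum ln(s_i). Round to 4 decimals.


Step 1: Compute log-barrier.
ln values: [1.9892, 0.47, 1.9445, 0.3436, 0.7561]
phi = -(1.9892 + 0.47 + 1.9445 + 0.3436 + 0.7561) = -5.5034
Step 2: Compute augmented objective.
t*f(x) = 8.8*0.1 = 0.88
Total = 0.88 - 5.5034 = -4.6234


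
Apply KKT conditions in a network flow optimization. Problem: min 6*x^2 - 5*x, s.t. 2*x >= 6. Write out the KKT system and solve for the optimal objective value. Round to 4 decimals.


Step 1: Try lambda = 0 (constraint inactive).
x_unc = 5/(2*6) = 0.4167
Check: 2*0.4167 = 0.8334 < 6 -- violated!
Step 2: Constraint must be active: 2*x = 6
x* = 6/2 = 3.0
lambda = (2*6*3.0 - 5)/2 = 15.5
Step 3: Compute optimal value.
f(x*) = 6*3.0^2 - 5*3.0 = 39.0


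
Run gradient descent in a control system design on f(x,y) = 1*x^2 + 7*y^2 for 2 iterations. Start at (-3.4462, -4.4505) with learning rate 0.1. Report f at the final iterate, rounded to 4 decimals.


Gradient descent on f(x,y) = 1*x^2 + 7*y^2.
Starting point: (-3.4462, -4.4505), alpha = 0.1
Step 1: grad_x = 2*1*-3.4462 = -6.8924, grad_y = 2*7*-4.4505 = -62.307
  x_1 = -3.4462 - 0.1*-6.8924 = -2.757
  y_1 = -4.4505 - 0.1*-62.307 = 1.7802
Step 2: grad_x = 2*1*-2.757 = -5.5139, grad_y = 2*7*1.7802 = 24.9228
  x_2 = -2.757 - 0.1*-5.5139 = -2.2056
  y_2 = 1.7802 - 0.1*24.9228 = -0.7121
f(-2.2056, -0.7121) = 1*(-2.2056)^2 + 7*(-0.7121)^2 = 8.4139


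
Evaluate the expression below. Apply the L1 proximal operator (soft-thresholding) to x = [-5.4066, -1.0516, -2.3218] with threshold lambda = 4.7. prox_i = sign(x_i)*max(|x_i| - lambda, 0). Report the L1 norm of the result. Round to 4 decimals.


Soft-thresholding with lambda = 4.7:
prox(-5.4066) = sign(-5.4066)*max(|-5.4066| - 4.7, 0) = -0.7066
prox(-1.0516) = sign(-1.0516)*max(|-1.0516| - 4.7, 0) = 0.0
prox(-2.3218) = sign(-2.3218)*max(|-2.3218| - 4.7, 0) = 0.0
prox(x) = [-0.7066, 0.0, 0.0]
||prox(x)||_1 = 0.7066 + 0.0 + 0.0 = 0.7066


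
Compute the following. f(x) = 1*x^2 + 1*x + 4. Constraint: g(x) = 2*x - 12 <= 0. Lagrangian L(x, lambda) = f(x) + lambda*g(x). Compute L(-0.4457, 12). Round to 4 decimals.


Step 1: Evaluate f(x).
f(-0.4457) = 1*(-0.4457)^2 + 1*(-0.4457) + 4 = 3.7529
Step 2: Evaluate g(x).
g(-0.4457) = 2*-0.4457 - 12 = -12.8914
Step 3: Compute Lagrangian.
L = 3.7529 + 12*-12.8914 = -150.9439


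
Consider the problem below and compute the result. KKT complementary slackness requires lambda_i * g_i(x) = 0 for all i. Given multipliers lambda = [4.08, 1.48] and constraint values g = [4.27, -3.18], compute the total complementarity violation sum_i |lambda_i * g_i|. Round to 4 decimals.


KKT complementary slackness check:
lambda_1 * g_1 = 4.08 * 4.27 = 17.4216
lambda_2 * g_2 = 1.48 * -3.18 = -4.7064
Total violation = 17.4216 + 4.7064 = 22.128


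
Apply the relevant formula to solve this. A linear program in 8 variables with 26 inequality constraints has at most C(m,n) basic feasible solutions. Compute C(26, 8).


Each vertex corresponds to some choice of n active constraints out of m, so the number of vertices is at most C(m, n) = m! / (n!(m-n)!).
m = 26, n = 8
Numerator: 26 * 25 * 24 * 23 * 22 * 21 * 20 * 19
Denominator: 8! = 40320
C(26, 8) = 1562275


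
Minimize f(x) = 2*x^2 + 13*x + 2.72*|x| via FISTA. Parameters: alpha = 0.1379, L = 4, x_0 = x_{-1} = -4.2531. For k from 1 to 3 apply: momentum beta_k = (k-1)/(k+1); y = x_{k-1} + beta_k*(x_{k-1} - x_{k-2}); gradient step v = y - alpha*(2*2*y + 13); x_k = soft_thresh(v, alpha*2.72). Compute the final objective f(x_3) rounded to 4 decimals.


FISTA on f(x) = 2*x^2 + 13*x + 2.72*|x|
L = 4, alpha = 0.1379
Iteration 1: beta = 0.0, y = -4.2531 + 0.0*(-4.2531 + 4.2531) = -4.2531
  grad(y) = -4.0124, v = y - alpha*grad = -3.6998
  prox(v) = soft_thresh(-3.6998, 0.3751) = -3.3247
Iteration 2: beta = 0.3333, y = -3.3247 + 0.3333*(-3.3247 + 4.2531) = -3.0152
  grad(y) = 0.9391, v = y - alpha*grad = -3.1447
  prox(v) = soft_thresh(-3.1447, 0.3751) = -2.7696
Iteration 3: beta = 0.5, y = -2.7696 + 0.5*(-2.7696 + 3.3247) = -2.4921
  grad(y) = 3.0315, v = y - alpha*grad = -2.9102
  prox(v) = soft_thresh(-2.9102, 0.3751) = -2.5351
f(x_3) = 2*(-2.5351)^2 + 13*(-2.5351) + 2.72*|-2.5351| = -13.2074


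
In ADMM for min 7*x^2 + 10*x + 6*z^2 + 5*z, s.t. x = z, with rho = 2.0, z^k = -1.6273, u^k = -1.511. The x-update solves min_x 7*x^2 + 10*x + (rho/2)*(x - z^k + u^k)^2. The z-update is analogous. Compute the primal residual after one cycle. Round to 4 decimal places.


ADMM iteration with rho = 2.0, z^k = -1.6273, u^k = -1.511
Step 1: x-update.
Minimize 7*x^2 + 10*x + (2.0/2)*(x + 1.6273 - 1.511)^2
FOC: (2*7 + 2.0)*x = -10 + 2.0*(-1.6273 + 1.511)
x^{k+1} = -0.6395
Step 2: z-update.
Minimize 6*z^2 + 5*z + (2.0/2)*(-0.6395 - z - 1.511)^2
FOC: (2*6 + 2.0)*z = -5 + 2.0*(-0.6395 - 1.511)
z^{k+1} = -0.6644
Step 3: u-update.
u^{k+1} = -1.511 - 0.6395 + 0.6644 = -1.4862
Step 4: Primal residual = |-0.6395 + 0.6644| = 0.0248


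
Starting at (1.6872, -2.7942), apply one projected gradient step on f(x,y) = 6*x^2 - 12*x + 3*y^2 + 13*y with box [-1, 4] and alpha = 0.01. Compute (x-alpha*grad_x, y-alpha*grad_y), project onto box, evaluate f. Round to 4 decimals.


Step 1: Compute gradient at (1.6872, -2.7942).
grad_x = 2*6*1.6872 - 12 = 8.2464
grad_y = 2*3*-2.7942 + 13 = -3.7652
Step 2: Gradient step.
x_raw = 1.6872 - 0.01*8.2464 = 1.6047
y_raw = -2.7942 - 0.01*-3.7652 = -2.7565
Step 3: Project onto [-1, 4].
x_proj = clip(1.6047) = 1.6047
y_proj = clip(-2.7565) = -1.0
Step 4: Evaluate f.
f(1.6047, -1.0) = -13.8058


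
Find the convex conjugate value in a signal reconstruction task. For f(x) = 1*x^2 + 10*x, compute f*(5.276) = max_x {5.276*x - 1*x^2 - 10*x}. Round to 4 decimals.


f*(y) = sup_x {y*x - a*x^2 - b*x} = sup_x {(y-b)*x - a*x^2}
FOC: (y - b) - 2a*x = 0 => x* = (y - b)/(2a)
x* = (5.276 - 10)/(2*1) = -2.362
f*(5.276) = (y-b)^2/(4a) = (5.276 - 10)^2/(4*1)
= 22.3162/4 = 5.579


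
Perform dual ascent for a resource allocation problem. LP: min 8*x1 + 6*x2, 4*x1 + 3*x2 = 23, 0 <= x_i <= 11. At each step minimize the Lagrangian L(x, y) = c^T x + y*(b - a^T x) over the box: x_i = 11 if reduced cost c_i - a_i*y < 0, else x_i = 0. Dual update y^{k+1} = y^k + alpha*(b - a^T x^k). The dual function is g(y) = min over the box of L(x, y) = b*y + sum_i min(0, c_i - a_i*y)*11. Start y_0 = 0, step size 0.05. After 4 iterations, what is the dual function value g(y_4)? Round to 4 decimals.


Dual ascent for LP: min 8*x1 + 6*x2, 4*x1 + 3*x2 = 23, 0 <= x_i <= 11
Step 1: y^k = 0.0, reduced costs: (8.0, 6.0)
  x^k = (0.0, 0.0), subgradient = b - a^T x = 23.0
  y^{k+1} = 0.0 + 0.05*23.0 = 1.15
Step 2: y^k = 1.15, reduced costs: (3.4, 2.55)
  x^k = (0.0, 0.0), subgradient = b - a^T x = 23.0
  y^{k+1} = 1.15 + 0.05*23.0 = 2.3
Step 3: y^k = 2.3, reduced costs: (-1.2, -0.9)
  x^k = (11.0, 11.0), subgradient = b - a^T x = -54.0
  y^{k+1} = 2.3 + 0.05*-54.0 = -0.4
Step 4: y^k = -0.4, reduced costs: (9.6, 7.2)
  x^k = (0.0, 0.0), subgradient = b - a^T x = 23.0
  y^{k+1} = -0.4 + 0.05*23.0 = 0.75
Dual objective at y_4 = 0.75: reduced costs (5.0, 3.75), box minimizer x = (0.0, 0.0)
g(y_4) = b*y + (c1 - a1*y)*x1 + (c2 - a2*y)*x2 = 23*0.75 + 5.0*0.0 + 3.75*0.0 = 17.25 + 0.0 + 0.0 = 17.25


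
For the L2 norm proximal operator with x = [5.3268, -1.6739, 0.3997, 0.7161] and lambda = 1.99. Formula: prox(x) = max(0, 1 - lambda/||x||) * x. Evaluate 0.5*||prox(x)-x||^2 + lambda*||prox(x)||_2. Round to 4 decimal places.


Step 1: Compute ||x||.
||x|| = 5.6435
Step 2: Compute scaling factor.
scale = max(0, 1 - 1.99/5.6435) = 0.6474
Step 3: prox(x) = [3.4485, -1.0837, 0.2588, 0.4636]
||prox(x)|| = 3.6535
Step 4: Proximal objective.
0.5*||prox-x||^2 = 1.9801
lambda*||prox|| = 7.2705
Total = 9.2506


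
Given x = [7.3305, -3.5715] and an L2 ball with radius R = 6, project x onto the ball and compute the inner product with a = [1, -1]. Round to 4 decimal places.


Step 1: Compute ||x|| (intermediates to 6 decimals).
||x|| = sqrt(7.3305^2 + (-3.5715)^2) = 8.154253
Step 2: Project.
Since ||x|| > R, scale = R/||x|| = 6/8.154253 = 0.735812, proj(x) = scale * x
proj(x) = [5.39387, -2.627953]
Step 3: Dot product.
a^T * proj(x) = 1*5.39387 - 1*(-2.627953) = 8.0218


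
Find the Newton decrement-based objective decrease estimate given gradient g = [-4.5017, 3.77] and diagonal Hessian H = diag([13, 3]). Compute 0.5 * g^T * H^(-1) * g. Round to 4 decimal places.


Step 1: H is diagonal, so H^(-1) * g = [-0.3463, 1.2567].
Step 2: g^T H^(-1) g = sum_i g_i^2 / H_ii
  = (-4.5017)^2/13 + (3.77)^2/3
  = 1.5589 + 4.7376 = 6.2965
Step 3: Objective decrease = 0.5 * g^T H^(-1) g = 3.1483


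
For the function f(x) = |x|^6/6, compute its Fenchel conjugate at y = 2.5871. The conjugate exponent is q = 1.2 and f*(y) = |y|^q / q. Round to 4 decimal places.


The conjugate exponent q satisfies 1/p + 1/q = 1.
p = 6, so q = 6/(6 - 1) = 1.2
|y|^q = 2.5871^1.2 = 3.1288
f*(2.5871) = 3.1288 / 1.2 = 2.6073


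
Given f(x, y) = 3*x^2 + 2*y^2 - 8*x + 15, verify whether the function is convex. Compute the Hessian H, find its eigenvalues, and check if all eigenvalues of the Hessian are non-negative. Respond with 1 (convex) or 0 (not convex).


The Hessian of f(x,y) = 3*x^2 + 2*y^2 - 8*x + 15 is:
H = [[6, 0], [0, 4]]
Trace = 6 + 4 = 10
Determinant = 6*4 - (0)^2 = 24
Discriminant = (10)^2 - 4*24 = 4.0
Eigenvalues: lambda_1 = 4.0, lambda_2 = 6.0
The function is convex.

1


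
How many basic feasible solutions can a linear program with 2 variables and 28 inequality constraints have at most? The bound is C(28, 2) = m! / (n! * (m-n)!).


Each vertex corresponds to some choice of n active constraints out of m, so the number of vertices is at most C(m, n) = m! / (n!(m-n)!).
m = 28, n = 2
Numerator: 28 * 27
Denominator: 2! = 2
C(28, 2) = 378


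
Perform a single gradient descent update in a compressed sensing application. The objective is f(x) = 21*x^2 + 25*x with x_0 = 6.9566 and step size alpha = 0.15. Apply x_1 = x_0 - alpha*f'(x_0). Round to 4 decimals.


We compute the gradient at x_0 and apply the update.
f'(x) = 42*x + 25
f'(6.9566) = 42*6.9566 + 25 = 317.1772
x_1 = 6.9566 - 0.15*317.1772 = -40.62


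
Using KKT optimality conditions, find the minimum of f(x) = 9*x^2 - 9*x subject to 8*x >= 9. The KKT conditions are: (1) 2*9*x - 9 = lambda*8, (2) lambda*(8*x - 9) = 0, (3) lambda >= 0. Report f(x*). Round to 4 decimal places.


Step 1: Try lambda = 0 (constraint inactive).
x_unc = 9/(2*9) = 0.5
Check: 8*0.5 = 4.0 < 9 -- violated!
Step 2: Constraint must be active: 8*x = 9
x* = 9/8 = 1.125
lambda = (2*9*1.125 - 9)/8 = 1.4063
Step 3: Compute optimal value.
f(x*) = 9*1.125^2 - 9*1.125 = 1.2656


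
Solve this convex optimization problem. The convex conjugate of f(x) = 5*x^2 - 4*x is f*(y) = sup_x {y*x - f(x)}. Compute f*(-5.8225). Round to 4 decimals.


f*(y) = sup_x {y*x - a*x^2 - b*x} = sup_x {(y-b)*x - a*x^2}
FOC: (y - b) - 2a*x = 0 => x* = (y - b)/(2a)
x* = (-5.8225 + 4)/(2*5) = -0.1823
f*(-5.8225) = (y-b)^2/(4a) = (-5.8225 + 4)^2/(4*5)
= 3.3215/20 = 0.1661


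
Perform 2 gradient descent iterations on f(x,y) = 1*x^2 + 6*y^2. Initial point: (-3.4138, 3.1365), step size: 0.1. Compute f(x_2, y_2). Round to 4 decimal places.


Gradient descent on f(x,y) = 1*x^2 + 6*y^2.
Starting point: (-3.4138, 3.1365), alpha = 0.1
Step 1: grad_x = 2*1*-3.4138 = -6.8276, grad_y = 2*6*3.1365 = 37.638
  x_1 = -3.4138 - 0.1*-6.8276 = -2.731
  y_1 = 3.1365 - 0.1*37.638 = -0.6273
Step 2: grad_x = 2*1*-2.731 = -5.4621, grad_y = 2*6*-0.6273 = -7.5276
  x_2 = -2.731 - 0.1*-5.4621 = -2.1848
  y_2 = -0.6273 - 0.1*-7.5276 = 0.1255
f(-2.1848, 0.1255) = 1*(-2.1848)^2 + 6*0.1255^2 = 4.8679


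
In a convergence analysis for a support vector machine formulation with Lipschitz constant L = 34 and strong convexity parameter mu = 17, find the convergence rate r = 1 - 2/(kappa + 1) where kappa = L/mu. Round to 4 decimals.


Step 1: Compute the condition number.
kappa = L/mu = 34/17 = 2.0
Step 2: Compute the convergence rate.
r = 1 - 2/(kappa + 1) = 1 - 2*mu/(L + mu) = (L - mu)/(L + mu) = 17/51 = 0.3333


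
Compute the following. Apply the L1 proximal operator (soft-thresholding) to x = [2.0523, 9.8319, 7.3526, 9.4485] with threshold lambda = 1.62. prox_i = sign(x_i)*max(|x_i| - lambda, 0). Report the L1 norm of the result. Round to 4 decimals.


Soft-thresholding with lambda = 1.62:
prox(2.0523) = sign(2.0523)*max(|2.0523| - 1.62, 0) = 0.4323
prox(9.8319) = sign(9.8319)*max(|9.8319| - 1.62, 0) = 8.2119
prox(7.3526) = sign(7.3526)*max(|7.3526| - 1.62, 0) = 5.7326
prox(9.4485) = sign(9.4485)*max(|9.4485| - 1.62, 0) = 7.8285
prox(x) = [0.4323, 8.2119, 5.7326, 7.8285]
||prox(x)||_1 = 0.4323 + 8.2119 + 5.7326 + 7.8285 = 22.2053


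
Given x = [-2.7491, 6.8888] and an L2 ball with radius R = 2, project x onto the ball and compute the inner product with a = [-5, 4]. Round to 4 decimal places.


Step 1: Compute ||x|| (intermediates to 6 decimals).
||x|| = sqrt((-2.7491)^2 + 6.8888^2) = 7.417083
Step 2: Project.
Since ||x|| > R, scale = R/||x|| = 2/7.417083 = 0.269648, proj(x) = scale * x
proj(x) = [-0.741289, 1.857551]
Step 3: Dot product.
a^T * proj(x) = -5*(-0.741289) + 4*1.857551 = 11.1366


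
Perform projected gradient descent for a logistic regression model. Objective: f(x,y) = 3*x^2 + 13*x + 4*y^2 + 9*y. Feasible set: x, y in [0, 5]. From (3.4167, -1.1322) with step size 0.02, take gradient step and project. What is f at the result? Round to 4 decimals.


Step 1: Compute gradient at (3.4167, -1.1322).
grad_x = 2*3*3.4167 + 13 = 33.5002
grad_y = 2*4*-1.1322 + 9 = -0.0576
Step 2: Gradient step.
x_raw = 3.4167 - 0.02*33.5002 = 2.7467
y_raw = -1.1322 - 0.02*-0.0576 = -1.131
Step 3: Project onto [0, 5].
x_proj = clip(2.7467) = 2.7467
y_proj = clip(-1.131) = 0.0
Step 4: Evaluate f.
f(2.7467, 0.0) = 58.3401


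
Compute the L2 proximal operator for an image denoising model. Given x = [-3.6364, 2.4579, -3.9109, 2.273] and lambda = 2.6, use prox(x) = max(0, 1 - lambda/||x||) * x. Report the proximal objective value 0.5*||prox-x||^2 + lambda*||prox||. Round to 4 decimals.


Step 1: Compute ||x||.
||x|| = 6.3029
Step 2: Compute scaling factor.
scale = max(0, 1 - 2.6/6.3029) = 0.5875
Step 3: prox(x) = [-2.1364, 1.444, -2.2976, 1.3354]
||prox(x)|| = 3.7029
Step 4: Proximal objective.
0.5*||prox-x||^2 = 3.38
lambda*||prox|| = 9.6275
Total = 13.0075


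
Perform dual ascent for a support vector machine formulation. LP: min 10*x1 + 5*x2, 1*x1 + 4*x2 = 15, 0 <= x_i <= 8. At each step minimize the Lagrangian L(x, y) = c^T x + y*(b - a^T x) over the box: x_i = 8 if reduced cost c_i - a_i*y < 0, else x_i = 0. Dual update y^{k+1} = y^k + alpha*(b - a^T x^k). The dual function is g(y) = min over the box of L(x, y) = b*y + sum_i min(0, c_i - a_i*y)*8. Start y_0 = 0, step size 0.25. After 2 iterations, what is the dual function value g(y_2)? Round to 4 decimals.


Dual ascent for LP: min 10*x1 + 5*x2, 1*x1 + 4*x2 = 15, 0 <= x_i <= 8
Step 1: y^k = 0.0, reduced costs: (10.0, 5.0)
  x^k = (0.0, 0.0), subgradient = b - a^T x = 15.0
  y^{k+1} = 0.0 + 0.25*15.0 = 3.75
Step 2: y^k = 3.75, reduced costs: (6.25, -10.0)
  x^k = (0.0, 8.0), subgradient = b - a^T x = -17.0
  y^{k+1} = 3.75 + 0.25*-17.0 = -0.5
Dual objective at y_2 = -0.5: reduced costs (10.5, 7.0), box minimizer x = (0.0, 0.0)
g(y_2) = b*y + (c1 - a1*y)*x1 + (c2 - a2*y)*x2 = 15*(-0.5) + 10.5*0.0 + 7.0*0.0 = -7.5 + 0.0 + 0.0 = -7.5


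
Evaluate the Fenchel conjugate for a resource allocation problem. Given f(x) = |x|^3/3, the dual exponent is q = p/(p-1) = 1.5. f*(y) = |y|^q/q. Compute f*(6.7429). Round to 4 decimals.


The conjugate exponent q satisfies 1/p + 1/q = 1.
p = 3, so q = 3/(3 - 1) = 1.5
|y|^q = 6.7429^1.5 = 17.5094
f*(6.7429) = 17.5094 / 1.5 = 11.6729


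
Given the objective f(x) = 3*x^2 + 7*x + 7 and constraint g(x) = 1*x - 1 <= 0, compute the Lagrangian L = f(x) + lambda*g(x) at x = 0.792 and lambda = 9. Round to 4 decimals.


Step 1: Evaluate f(x).
f(0.792) = 3*0.792^2 + 7*0.792 + 7 = 14.4258
Step 2: Evaluate g(x).
g(0.792) = 1*0.792 - 1 = -0.208
Step 3: Compute Lagrangian.
L = 14.4258 + 9*-0.208 = 12.5538


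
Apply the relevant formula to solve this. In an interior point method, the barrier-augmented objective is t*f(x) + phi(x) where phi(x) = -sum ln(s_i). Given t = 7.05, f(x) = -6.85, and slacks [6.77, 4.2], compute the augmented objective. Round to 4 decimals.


Step 1: Compute log-barrier.
ln values: [1.9125, 1.4351]
phi = -(1.9125 + 1.4351) = -3.3476
Step 2: Compute augmented objective.
t*f(x) = 7.05*-6.85 = -48.2925
Total = -48.2925 - 3.3476 = -51.6401


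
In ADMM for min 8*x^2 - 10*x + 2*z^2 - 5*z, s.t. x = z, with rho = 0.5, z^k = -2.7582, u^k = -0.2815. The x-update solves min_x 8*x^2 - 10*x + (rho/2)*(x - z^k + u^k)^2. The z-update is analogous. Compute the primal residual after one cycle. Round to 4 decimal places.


ADMM iteration with rho = 0.5, z^k = -2.7582, u^k = -0.2815
Step 1: x-update.
Minimize 8*x^2 - 10*x + (0.5/2)*(x + 2.7582 - 0.2815)^2
FOC: (2*8 + 0.5)*x = 10 + 0.5*(-2.7582 + 0.2815)
x^{k+1} = 0.531
Step 2: z-update.
Minimize 2*z^2 - 5*z + (0.5/2)*(0.531 - z - 0.2815)^2
FOC: (2*2 + 0.5)*z = 5 + 0.5*(0.531 - 0.2815)
z^{k+1} = 1.1388
Step 3: u-update.
u^{k+1} = -0.2815 + 0.531 - 1.1388 = -0.8893
Step 4: Primal residual = |0.531 - 1.1388| = 0.6078
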